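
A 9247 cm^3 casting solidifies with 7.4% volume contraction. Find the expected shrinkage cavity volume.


Formula: V_shrink = V_casting * shrinkage_pct / 100
V_shrink = 9247 cm^3 * 7.4 / 100 = 684.2780 cm^3

Answer: 684.2780 cm^3


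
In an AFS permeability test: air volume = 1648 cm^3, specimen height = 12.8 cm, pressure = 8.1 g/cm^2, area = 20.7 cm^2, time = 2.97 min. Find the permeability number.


Formula: Permeability Number P = (V * H) / (p * A * t)
Numerator: V * H = 1648 * 12.8 = 21094.4
Denominator: p * A * t = 8.1 * 20.7 * 2.97 = 497.9799
P = 21094.4 / 497.9799 = 42.3599

Final answer: 42.3599


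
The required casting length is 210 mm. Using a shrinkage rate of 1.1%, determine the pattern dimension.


Formula: L_pattern = L_casting * (1 + shrinkage_rate/100)
Shrinkage factor = 1 + 1.1/100 = 1.011
L_pattern = 210 mm * 1.011 = 212.3100 mm

Answer: 212.3100 mm


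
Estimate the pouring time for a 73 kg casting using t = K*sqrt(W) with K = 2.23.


Formula: t = K * sqrt(W)
sqrt(W) = sqrt(73) = 8.54400
t = 2.23 * 8.54400 = 19.0531 s

19.0531 s


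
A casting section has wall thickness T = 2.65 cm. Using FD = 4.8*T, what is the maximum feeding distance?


Formula: FD = 4.8 * T  (riser feeding-distance rule)
FD = 4.8 * 2.65 cm = 12.7200 cm

Final answer: 12.7200 cm


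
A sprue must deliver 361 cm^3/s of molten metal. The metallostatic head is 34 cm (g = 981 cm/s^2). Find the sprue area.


Formula: v = sqrt(2*g*h), A = Q/v
Velocity: v = sqrt(2 * 981 * 34) = sqrt(66708) = 258.2789 cm/s
Sprue area: A = Q / v = 361 / 258.2789 = 1.3977 cm^2


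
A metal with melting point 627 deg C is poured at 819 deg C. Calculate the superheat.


Formula: Superheat = T_pour - T_melt
Superheat = 819 - 627 = 192 deg C

192 deg C


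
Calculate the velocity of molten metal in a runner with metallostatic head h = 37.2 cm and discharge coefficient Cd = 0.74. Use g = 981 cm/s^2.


Formula: v = Cd * sqrt(2 * g * h)  (Torricelli with discharge coefficient)
2*g*h = 2 * 981 * 37.2 = 72986.4 cm^2/s^2
sqrt(72986.4) = 270.15995 cm/s
v = 0.74 * 270.15995 = 199.9184 cm/s

Final answer: 199.9184 cm/s


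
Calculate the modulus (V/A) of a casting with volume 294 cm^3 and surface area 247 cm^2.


Formula: Casting Modulus M = V / A
M = 294 cm^3 / 247 cm^2 = 1.1903 cm

Final answer: 1.1903 cm


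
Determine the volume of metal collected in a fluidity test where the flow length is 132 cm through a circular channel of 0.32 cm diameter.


Formula: V = pi * (d/2)^2 * L  (cylinder volume)
Radius = 0.32/2 = 0.16 cm
V = pi * 0.16^2 * 132 = 10.6161 cm^3

Answer: 10.6161 cm^3


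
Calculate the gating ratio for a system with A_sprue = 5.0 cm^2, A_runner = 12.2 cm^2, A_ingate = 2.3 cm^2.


Sprue:Runner:Ingate = 1 : 12.2/5.0 : 2.3/5.0 = 1:2.44:0.46


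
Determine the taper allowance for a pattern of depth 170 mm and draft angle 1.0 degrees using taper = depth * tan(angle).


Formula: taper = depth * tan(draft_angle)
tan(1.0 deg) = 0.0174551
taper = 170 mm * 0.0174551 = 2.9674 mm

Final answer: 2.9674 mm


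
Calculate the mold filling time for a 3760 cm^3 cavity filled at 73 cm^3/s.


Formula: t_fill = V_mold / Q_flow
t = 3760 cm^3 / 73 cm^3/s = 51.5068 s

Final answer: 51.5068 s


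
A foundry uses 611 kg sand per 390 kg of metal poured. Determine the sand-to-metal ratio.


Formula: Sand-to-Metal Ratio = W_sand / W_metal
Ratio = 611 kg / 390 kg = 1.5667

Answer: 1.5667


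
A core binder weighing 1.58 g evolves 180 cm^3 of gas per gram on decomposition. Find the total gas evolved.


Formula: V_gas = W_binder * gas_evolution_rate
V = 1.58 g * 180 cm^3/g = 284.4000 cm^3

284.4000 cm^3


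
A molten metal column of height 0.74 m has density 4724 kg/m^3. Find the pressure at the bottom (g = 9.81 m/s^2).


Formula: P = rho * g * h
rho * g = 4724 * 9.81 = 46342.44 N/m^3
P = 46342.44 * 0.74 = 34293.4056 Pa

34293.4056 Pa


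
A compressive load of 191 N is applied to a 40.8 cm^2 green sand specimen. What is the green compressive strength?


Formula: Compressive Strength = Force / Area
Strength = 191 N / 40.8 cm^2 = 4.6814 N/cm^2

Final answer: 4.6814 N/cm^2


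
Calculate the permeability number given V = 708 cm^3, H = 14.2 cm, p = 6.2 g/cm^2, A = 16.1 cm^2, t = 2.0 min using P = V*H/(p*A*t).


Formula: Permeability Number P = (V * H) / (p * A * t)
Numerator: V * H = 708 * 14.2 = 10053.6
Denominator: p * A * t = 6.2 * 16.1 * 2.0 = 199.64
P = 10053.6 / 199.64 = 50.3586

50.3586


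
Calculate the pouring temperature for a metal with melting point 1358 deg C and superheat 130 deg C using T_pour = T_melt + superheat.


Formula: T_pour = T_melt + Superheat
T_pour = 1358 + 130 = 1488 deg C

Final answer: 1488 deg C


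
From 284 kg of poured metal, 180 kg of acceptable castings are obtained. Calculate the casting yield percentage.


Formula: Casting Yield = (W_good / W_total) * 100
Yield = (180 kg / 284 kg) * 100 = 63.3803%

Answer: 63.3803%


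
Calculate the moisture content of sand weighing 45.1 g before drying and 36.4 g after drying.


Formula: MC = (W_wet - W_dry) / W_wet * 100
Water mass = 45.1 - 36.4 = 8.7 g
MC = 8.7 / 45.1 * 100 = 19.2905%

19.2905%


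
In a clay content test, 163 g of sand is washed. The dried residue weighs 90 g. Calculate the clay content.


Formula: Clay% = (W_total - W_washed) / W_total * 100
Clay mass = 163 - 90 = 73 g
Clay% = 73 / 163 * 100 = 44.7853%

Answer: 44.7853%


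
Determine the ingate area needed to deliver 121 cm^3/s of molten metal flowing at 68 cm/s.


Formula: A_ingate = Q / v  (continuity equation)
A = 121 cm^3/s / 68 cm/s = 1.7794 cm^2

1.7794 cm^2


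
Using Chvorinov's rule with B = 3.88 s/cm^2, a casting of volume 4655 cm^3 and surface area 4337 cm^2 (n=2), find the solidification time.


Formula: t_s = B * (V/A)^n  (Chvorinov's rule, n=2)
Modulus M = V/A = 4655/4337 = 1.073323 cm
M^2 = 1.073323^2 = 1.152022 cm^2
t_s = 3.88 * 1.152022 = 4.4698 s

Final answer: 4.4698 s


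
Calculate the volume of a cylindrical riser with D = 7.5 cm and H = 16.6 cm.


Formula: V = pi * (D/2)^2 * H  (cylinder volume)
Radius = D/2 = 7.5/2 = 3.75 cm
V = pi * 3.75^2 * 16.6 = 733.3655 cm^3

Answer: 733.3655 cm^3


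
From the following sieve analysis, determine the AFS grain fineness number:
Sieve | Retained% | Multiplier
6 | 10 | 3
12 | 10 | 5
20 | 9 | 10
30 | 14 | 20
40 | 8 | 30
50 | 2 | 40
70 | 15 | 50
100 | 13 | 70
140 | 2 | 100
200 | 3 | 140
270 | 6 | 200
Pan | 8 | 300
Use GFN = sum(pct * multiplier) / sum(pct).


Formula: GFN = sum(pct * multiplier) / sum(pct)
sum(pct * multiplier) = 6650
sum(pct) = 100
GFN = 6650 / 100 = 66.50

Final answer: 66.50


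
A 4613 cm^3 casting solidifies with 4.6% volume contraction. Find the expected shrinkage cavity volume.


Formula: V_shrink = V_casting * shrinkage_pct / 100
V_shrink = 4613 cm^3 * 4.6 / 100 = 212.1980 cm^3

Final answer: 212.1980 cm^3


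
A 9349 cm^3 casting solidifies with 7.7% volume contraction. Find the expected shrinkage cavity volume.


Formula: V_shrink = V_casting * shrinkage_pct / 100
V_shrink = 9349 cm^3 * 7.7 / 100 = 719.8730 cm^3


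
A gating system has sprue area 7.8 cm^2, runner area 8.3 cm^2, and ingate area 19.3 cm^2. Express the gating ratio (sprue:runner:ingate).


Sprue:Runner:Ingate = 1 : 8.3/7.8 : 19.3/7.8 = 1:1.06:2.47

Final answer: 1:1.06:2.47


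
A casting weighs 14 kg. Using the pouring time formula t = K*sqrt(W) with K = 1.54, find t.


Formula: t = K * sqrt(W)
sqrt(W) = sqrt(14) = 3.74166
t = 1.54 * 3.74166 = 5.7622 s

5.7622 s


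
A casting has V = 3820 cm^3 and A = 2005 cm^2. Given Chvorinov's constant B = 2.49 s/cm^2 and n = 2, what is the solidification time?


Formula: t_s = B * (V/A)^n  (Chvorinov's rule, n=2)
Modulus M = V/A = 3820/2005 = 1.905237 cm
M^2 = 1.905237^2 = 3.629928 cm^2
t_s = 2.49 * 3.629928 = 9.0385 s


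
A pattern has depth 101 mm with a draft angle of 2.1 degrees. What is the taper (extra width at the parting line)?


Formula: taper = depth * tan(draft_angle)
tan(2.1 deg) = 0.0366683
taper = 101 mm * 0.0366683 = 3.7035 mm

Final answer: 3.7035 mm


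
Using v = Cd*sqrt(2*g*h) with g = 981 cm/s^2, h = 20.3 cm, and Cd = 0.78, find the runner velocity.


Formula: v = Cd * sqrt(2 * g * h)  (Torricelli with discharge coefficient)
2*g*h = 2 * 981 * 20.3 = 39828.6 cm^2/s^2
sqrt(39828.6) = 199.57104 cm/s
v = 0.78 * 199.57104 = 155.6654 cm/s

Final answer: 155.6654 cm/s


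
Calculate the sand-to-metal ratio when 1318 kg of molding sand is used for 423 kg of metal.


Formula: Sand-to-Metal Ratio = W_sand / W_metal
Ratio = 1318 kg / 423 kg = 3.1158

Answer: 3.1158


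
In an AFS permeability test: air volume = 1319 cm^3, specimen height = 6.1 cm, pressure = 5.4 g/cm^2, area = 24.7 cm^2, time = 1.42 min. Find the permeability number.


Formula: Permeability Number P = (V * H) / (p * A * t)
Numerator: V * H = 1319 * 6.1 = 8045.9
Denominator: p * A * t = 5.4 * 24.7 * 1.42 = 189.3996
P = 8045.9 / 189.3996 = 42.4811

Answer: 42.4811


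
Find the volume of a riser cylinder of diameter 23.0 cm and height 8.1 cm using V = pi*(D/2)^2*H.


Formula: V = pi * (D/2)^2 * H  (cylinder volume)
Radius = D/2 = 23.0/2 = 11.5 cm
V = pi * 11.5^2 * 8.1 = 3365.3526 cm^3

3365.3526 cm^3


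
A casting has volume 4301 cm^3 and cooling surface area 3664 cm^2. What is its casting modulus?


Formula: Casting Modulus M = V / A
M = 4301 cm^3 / 3664 cm^2 = 1.1739 cm

1.1739 cm


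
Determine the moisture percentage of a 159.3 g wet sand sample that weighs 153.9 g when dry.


Formula: MC = (W_wet - W_dry) / W_wet * 100
Water mass = 159.3 - 153.9 = 5.4 g
MC = 5.4 / 159.3 * 100 = 3.3898%


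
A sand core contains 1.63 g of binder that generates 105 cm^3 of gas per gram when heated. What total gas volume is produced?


Formula: V_gas = W_binder * gas_evolution_rate
V = 1.63 g * 105 cm^3/g = 171.1500 cm^3

Answer: 171.1500 cm^3


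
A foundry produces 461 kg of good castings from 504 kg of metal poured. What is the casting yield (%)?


Formula: Casting Yield = (W_good / W_total) * 100
Yield = (461 kg / 504 kg) * 100 = 91.4683%

91.4683%


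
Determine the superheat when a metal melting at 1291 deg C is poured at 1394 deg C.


Formula: Superheat = T_pour - T_melt
Superheat = 1394 - 1291 = 103 deg C

Answer: 103 deg C


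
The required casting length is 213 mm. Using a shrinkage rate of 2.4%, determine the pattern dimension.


Formula: L_pattern = L_casting * (1 + shrinkage_rate/100)
Shrinkage factor = 1 + 2.4/100 = 1.024
L_pattern = 213 mm * 1.024 = 218.1120 mm

Final answer: 218.1120 mm


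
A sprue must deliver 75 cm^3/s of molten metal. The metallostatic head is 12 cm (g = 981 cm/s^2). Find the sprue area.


Formula: v = sqrt(2*g*h), A = Q/v
Velocity: v = sqrt(2 * 981 * 12) = sqrt(23544) = 153.4405 cm/s
Sprue area: A = Q / v = 75 / 153.4405 = 0.4888 cm^2

Answer: 0.4888 cm^2


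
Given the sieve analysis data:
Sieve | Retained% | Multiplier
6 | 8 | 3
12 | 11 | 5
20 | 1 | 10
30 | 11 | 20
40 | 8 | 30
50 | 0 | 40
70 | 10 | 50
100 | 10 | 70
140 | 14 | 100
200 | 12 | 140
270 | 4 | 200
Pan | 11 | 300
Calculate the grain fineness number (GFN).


Formula: GFN = sum(pct * multiplier) / sum(pct)
sum(pct * multiplier) = 8929
sum(pct) = 100
GFN = 8929 / 100 = 89.29


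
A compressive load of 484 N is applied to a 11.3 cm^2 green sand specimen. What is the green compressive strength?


Formula: Compressive Strength = Force / Area
Strength = 484 N / 11.3 cm^2 = 42.8319 N/cm^2

Answer: 42.8319 N/cm^2


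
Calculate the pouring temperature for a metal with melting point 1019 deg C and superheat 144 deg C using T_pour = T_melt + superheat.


Formula: T_pour = T_melt + Superheat
T_pour = 1019 + 144 = 1163 deg C

Answer: 1163 deg C


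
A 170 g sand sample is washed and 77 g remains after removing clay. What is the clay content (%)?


Formula: Clay% = (W_total - W_washed) / W_total * 100
Clay mass = 170 - 77 = 93 g
Clay% = 93 / 170 * 100 = 54.7059%


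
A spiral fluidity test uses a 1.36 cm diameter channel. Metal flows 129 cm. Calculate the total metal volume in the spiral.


Formula: V = pi * (d/2)^2 * L  (cylinder volume)
Radius = 1.36/2 = 0.68 cm
V = pi * 0.68^2 * 129 = 187.3947 cm^3

Answer: 187.3947 cm^3


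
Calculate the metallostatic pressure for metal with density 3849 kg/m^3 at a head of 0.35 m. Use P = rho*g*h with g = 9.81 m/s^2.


Formula: P = rho * g * h
rho * g = 3849 * 9.81 = 37758.69 N/m^3
P = 37758.69 * 0.35 = 13215.5415 Pa

Answer: 13215.5415 Pa


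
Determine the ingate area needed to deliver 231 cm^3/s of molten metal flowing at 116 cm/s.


Formula: A_ingate = Q / v  (continuity equation)
A = 231 cm^3/s / 116 cm/s = 1.9914 cm^2

Answer: 1.9914 cm^2


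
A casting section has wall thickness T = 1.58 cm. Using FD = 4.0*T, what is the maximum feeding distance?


Formula: FD = 4.0 * T  (riser feeding-distance rule)
FD = 4.0 * 1.58 cm = 6.3200 cm

Answer: 6.3200 cm


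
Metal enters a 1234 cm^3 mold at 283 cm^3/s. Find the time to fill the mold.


Formula: t_fill = V_mold / Q_flow
t = 1234 cm^3 / 283 cm^3/s = 4.3604 s

Answer: 4.3604 s


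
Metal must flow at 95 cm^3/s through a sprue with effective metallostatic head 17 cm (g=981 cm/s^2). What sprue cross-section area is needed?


Formula: v = sqrt(2*g*h), A = Q/v
Velocity: v = sqrt(2 * 981 * 17) = sqrt(33354) = 182.6308 cm/s
Sprue area: A = Q / v = 95 / 182.6308 = 0.5202 cm^2

Answer: 0.5202 cm^2


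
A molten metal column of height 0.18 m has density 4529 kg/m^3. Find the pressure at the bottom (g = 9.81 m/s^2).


Formula: P = rho * g * h
rho * g = 4529 * 9.81 = 44429.49 N/m^3
P = 44429.49 * 0.18 = 7997.3082 Pa

Final answer: 7997.3082 Pa


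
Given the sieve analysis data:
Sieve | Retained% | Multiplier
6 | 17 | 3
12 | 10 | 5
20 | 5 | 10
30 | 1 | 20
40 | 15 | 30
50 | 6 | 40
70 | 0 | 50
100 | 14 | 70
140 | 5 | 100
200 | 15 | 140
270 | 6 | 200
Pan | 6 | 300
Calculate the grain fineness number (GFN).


Formula: GFN = sum(pct * multiplier) / sum(pct)
sum(pct * multiplier) = 7441
sum(pct) = 100
GFN = 7441 / 100 = 74.41

Final answer: 74.41


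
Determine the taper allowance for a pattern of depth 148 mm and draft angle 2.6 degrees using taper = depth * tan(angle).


Formula: taper = depth * tan(draft_angle)
tan(2.6 deg) = 0.0454097
taper = 148 mm * 0.0454097 = 6.7206 mm

6.7206 mm


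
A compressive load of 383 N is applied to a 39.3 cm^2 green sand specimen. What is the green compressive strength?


Formula: Compressive Strength = Force / Area
Strength = 383 N / 39.3 cm^2 = 9.7455 N/cm^2


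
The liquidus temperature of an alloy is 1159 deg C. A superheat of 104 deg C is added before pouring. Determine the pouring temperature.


Formula: T_pour = T_melt + Superheat
T_pour = 1159 + 104 = 1263 deg C

1263 deg C


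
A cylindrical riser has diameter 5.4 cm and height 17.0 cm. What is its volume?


Formula: V = pi * (D/2)^2 * H  (cylinder volume)
Radius = D/2 = 5.4/2 = 2.7 cm
V = pi * 2.7^2 * 17.0 = 389.3376 cm^3


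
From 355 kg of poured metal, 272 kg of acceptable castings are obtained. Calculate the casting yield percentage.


Formula: Casting Yield = (W_good / W_total) * 100
Yield = (272 kg / 355 kg) * 100 = 76.6197%

76.6197%


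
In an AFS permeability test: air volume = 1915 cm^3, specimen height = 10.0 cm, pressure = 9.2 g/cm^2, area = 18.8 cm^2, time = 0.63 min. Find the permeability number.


Formula: Permeability Number P = (V * H) / (p * A * t)
Numerator: V * H = 1915 * 10.0 = 19150.0
Denominator: p * A * t = 9.2 * 18.8 * 0.63 = 108.9648
P = 19150.0 / 108.9648 = 175.7448

Final answer: 175.7448


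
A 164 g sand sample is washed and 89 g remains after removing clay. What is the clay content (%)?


Formula: Clay% = (W_total - W_washed) / W_total * 100
Clay mass = 164 - 89 = 75 g
Clay% = 75 / 164 * 100 = 45.7317%

Final answer: 45.7317%


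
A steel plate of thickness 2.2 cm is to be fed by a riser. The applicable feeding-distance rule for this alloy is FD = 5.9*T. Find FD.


Formula: FD = 5.9 * T  (riser feeding-distance rule)
FD = 5.9 * 2.2 cm = 12.9800 cm

Final answer: 12.9800 cm


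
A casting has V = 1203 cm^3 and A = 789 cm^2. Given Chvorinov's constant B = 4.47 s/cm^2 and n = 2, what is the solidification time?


Formula: t_s = B * (V/A)^n  (Chvorinov's rule, n=2)
Modulus M = V/A = 1203/789 = 1.524715 cm
M^2 = 1.524715^2 = 2.324756 cm^2
t_s = 4.47 * 2.324756 = 10.3917 s

Answer: 10.3917 s


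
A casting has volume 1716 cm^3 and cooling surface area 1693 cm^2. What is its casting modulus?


Formula: Casting Modulus M = V / A
M = 1716 cm^3 / 1693 cm^2 = 1.0136 cm

1.0136 cm


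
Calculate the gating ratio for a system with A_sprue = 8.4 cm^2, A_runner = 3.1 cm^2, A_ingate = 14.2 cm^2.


Sprue:Runner:Ingate = 1 : 3.1/8.4 : 14.2/8.4 = 1:0.37:1.69


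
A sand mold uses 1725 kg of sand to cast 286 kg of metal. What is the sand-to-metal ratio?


Formula: Sand-to-Metal Ratio = W_sand / W_metal
Ratio = 1725 kg / 286 kg = 6.0315

6.0315


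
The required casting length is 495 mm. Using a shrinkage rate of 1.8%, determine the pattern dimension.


Formula: L_pattern = L_casting * (1 + shrinkage_rate/100)
Shrinkage factor = 1 + 1.8/100 = 1.018
L_pattern = 495 mm * 1.018 = 503.9100 mm

Final answer: 503.9100 mm


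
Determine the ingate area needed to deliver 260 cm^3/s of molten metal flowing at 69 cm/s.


Formula: A_ingate = Q / v  (continuity equation)
A = 260 cm^3/s / 69 cm/s = 3.7681 cm^2

Final answer: 3.7681 cm^2


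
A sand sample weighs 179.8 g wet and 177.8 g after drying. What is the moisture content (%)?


Formula: MC = (W_wet - W_dry) / W_wet * 100
Water mass = 179.8 - 177.8 = 2.0 g
MC = 2.0 / 179.8 * 100 = 1.1123%

1.1123%


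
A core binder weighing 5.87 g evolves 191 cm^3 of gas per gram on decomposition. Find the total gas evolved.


Formula: V_gas = W_binder * gas_evolution_rate
V = 5.87 g * 191 cm^3/g = 1121.1700 cm^3

Final answer: 1121.1700 cm^3


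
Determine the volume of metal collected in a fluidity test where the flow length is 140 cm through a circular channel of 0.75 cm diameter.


Formula: V = pi * (d/2)^2 * L  (cylinder volume)
Radius = 0.75/2 = 0.375 cm
V = pi * 0.375^2 * 140 = 61.8501 cm^3


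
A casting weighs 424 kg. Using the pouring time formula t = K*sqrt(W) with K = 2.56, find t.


Formula: t = K * sqrt(W)
sqrt(W) = sqrt(424) = 20.59126
t = 2.56 * 20.59126 = 52.7136 s


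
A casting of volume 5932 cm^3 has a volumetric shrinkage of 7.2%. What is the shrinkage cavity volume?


Formula: V_shrink = V_casting * shrinkage_pct / 100
V_shrink = 5932 cm^3 * 7.2 / 100 = 427.1040 cm^3


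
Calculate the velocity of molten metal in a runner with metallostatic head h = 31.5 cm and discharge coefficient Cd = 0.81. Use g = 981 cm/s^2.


Formula: v = Cd * sqrt(2 * g * h)  (Torricelli with discharge coefficient)
2*g*h = 2 * 981 * 31.5 = 61803.0 cm^2/s^2
sqrt(61803.0) = 248.60209 cm/s
v = 0.81 * 248.60209 = 201.3677 cm/s

Final answer: 201.3677 cm/s


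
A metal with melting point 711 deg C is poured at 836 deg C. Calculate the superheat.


Formula: Superheat = T_pour - T_melt
Superheat = 836 - 711 = 125 deg C

Answer: 125 deg C


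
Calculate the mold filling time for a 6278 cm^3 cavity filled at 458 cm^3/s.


Formula: t_fill = V_mold / Q_flow
t = 6278 cm^3 / 458 cm^3/s = 13.7074 s

Answer: 13.7074 s


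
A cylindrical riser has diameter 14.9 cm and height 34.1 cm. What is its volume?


Formula: V = pi * (D/2)^2 * H  (cylinder volume)
Radius = D/2 = 14.9/2 = 7.45 cm
V = pi * 7.45^2 * 34.1 = 5945.8890 cm^3


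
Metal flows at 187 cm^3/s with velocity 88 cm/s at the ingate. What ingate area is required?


Formula: A_ingate = Q / v  (continuity equation)
A = 187 cm^3/s / 88 cm/s = 2.1250 cm^2

Final answer: 2.1250 cm^2


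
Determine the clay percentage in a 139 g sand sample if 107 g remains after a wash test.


Formula: Clay% = (W_total - W_washed) / W_total * 100
Clay mass = 139 - 107 = 32 g
Clay% = 32 / 139 * 100 = 23.0216%

Final answer: 23.0216%


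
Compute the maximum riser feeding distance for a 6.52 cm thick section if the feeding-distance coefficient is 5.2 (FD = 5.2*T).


Formula: FD = 5.2 * T  (riser feeding-distance rule)
FD = 5.2 * 6.52 cm = 33.9040 cm

Answer: 33.9040 cm


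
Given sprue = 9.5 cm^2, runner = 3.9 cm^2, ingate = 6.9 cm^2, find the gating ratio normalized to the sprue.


Sprue:Runner:Ingate = 1 : 3.9/9.5 : 6.9/9.5 = 1:0.41:0.73


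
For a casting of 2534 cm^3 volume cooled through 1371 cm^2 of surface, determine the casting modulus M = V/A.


Formula: Casting Modulus M = V / A
M = 2534 cm^3 / 1371 cm^2 = 1.8483 cm

1.8483 cm


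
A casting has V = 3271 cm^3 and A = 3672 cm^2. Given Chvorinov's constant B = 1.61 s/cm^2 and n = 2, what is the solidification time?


Formula: t_s = B * (V/A)^n  (Chvorinov's rule, n=2)
Modulus M = V/A = 3271/3672 = 0.890795 cm
M^2 = 0.890795^2 = 0.793516 cm^2
t_s = 1.61 * 0.793516 = 1.2776 s


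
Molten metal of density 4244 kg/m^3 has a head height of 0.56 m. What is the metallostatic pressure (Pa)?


Formula: P = rho * g * h
rho * g = 4244 * 9.81 = 41633.64 N/m^3
P = 41633.64 * 0.56 = 23314.8384 Pa

Final answer: 23314.8384 Pa


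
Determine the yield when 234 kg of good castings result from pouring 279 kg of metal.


Formula: Casting Yield = (W_good / W_total) * 100
Yield = (234 kg / 279 kg) * 100 = 83.8710%

83.8710%


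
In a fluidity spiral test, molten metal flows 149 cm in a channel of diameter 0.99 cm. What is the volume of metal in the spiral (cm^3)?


Formula: V = pi * (d/2)^2 * L  (cylinder volume)
Radius = 0.99/2 = 0.495 cm
V = pi * 0.495^2 * 149 = 114.6955 cm^3


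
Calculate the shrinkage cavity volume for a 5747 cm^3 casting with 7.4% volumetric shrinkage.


Formula: V_shrink = V_casting * shrinkage_pct / 100
V_shrink = 5747 cm^3 * 7.4 / 100 = 425.2780 cm^3

Final answer: 425.2780 cm^3


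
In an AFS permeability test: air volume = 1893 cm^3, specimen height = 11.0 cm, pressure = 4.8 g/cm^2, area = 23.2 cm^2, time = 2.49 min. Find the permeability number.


Formula: Permeability Number P = (V * H) / (p * A * t)
Numerator: V * H = 1893 * 11.0 = 20823.0
Denominator: p * A * t = 4.8 * 23.2 * 2.49 = 277.2864
P = 20823.0 / 277.2864 = 75.0956


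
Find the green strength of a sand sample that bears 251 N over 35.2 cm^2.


Formula: Compressive Strength = Force / Area
Strength = 251 N / 35.2 cm^2 = 7.1307 N/cm^2

Answer: 7.1307 N/cm^2


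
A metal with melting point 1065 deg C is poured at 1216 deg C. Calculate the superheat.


Formula: Superheat = T_pour - T_melt
Superheat = 1216 - 1065 = 151 deg C

Answer: 151 deg C


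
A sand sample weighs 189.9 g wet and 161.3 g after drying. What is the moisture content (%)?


Formula: MC = (W_wet - W_dry) / W_wet * 100
Water mass = 189.9 - 161.3 = 28.6 g
MC = 28.6 / 189.9 * 100 = 15.0606%

Answer: 15.0606%


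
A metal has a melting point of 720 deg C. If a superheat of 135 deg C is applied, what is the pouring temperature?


Formula: T_pour = T_melt + Superheat
T_pour = 720 + 135 = 855 deg C

Answer: 855 deg C


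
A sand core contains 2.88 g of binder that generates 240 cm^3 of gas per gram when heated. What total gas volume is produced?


Formula: V_gas = W_binder * gas_evolution_rate
V = 2.88 g * 240 cm^3/g = 691.2000 cm^3

691.2000 cm^3


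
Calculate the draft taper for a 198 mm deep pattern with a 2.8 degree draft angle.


Formula: taper = depth * tan(draft_angle)
tan(2.8 deg) = 0.0489082
taper = 198 mm * 0.0489082 = 9.6838 mm


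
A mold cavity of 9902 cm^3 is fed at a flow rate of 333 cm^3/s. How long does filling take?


Formula: t_fill = V_mold / Q_flow
t = 9902 cm^3 / 333 cm^3/s = 29.7357 s

29.7357 s


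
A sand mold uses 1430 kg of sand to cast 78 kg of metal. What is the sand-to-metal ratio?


Formula: Sand-to-Metal Ratio = W_sand / W_metal
Ratio = 1430 kg / 78 kg = 18.3333

Answer: 18.3333


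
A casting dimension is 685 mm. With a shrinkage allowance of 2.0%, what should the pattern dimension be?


Formula: L_pattern = L_casting * (1 + shrinkage_rate/100)
Shrinkage factor = 1 + 2.0/100 = 1.02
L_pattern = 685 mm * 1.02 = 698.7000 mm

Answer: 698.7000 mm


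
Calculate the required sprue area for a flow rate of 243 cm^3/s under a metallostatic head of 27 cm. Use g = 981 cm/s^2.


Formula: v = sqrt(2*g*h), A = Q/v
Velocity: v = sqrt(2 * 981 * 27) = sqrt(52974) = 230.1608 cm/s
Sprue area: A = Q / v = 243 / 230.1608 = 1.0558 cm^2

Answer: 1.0558 cm^2


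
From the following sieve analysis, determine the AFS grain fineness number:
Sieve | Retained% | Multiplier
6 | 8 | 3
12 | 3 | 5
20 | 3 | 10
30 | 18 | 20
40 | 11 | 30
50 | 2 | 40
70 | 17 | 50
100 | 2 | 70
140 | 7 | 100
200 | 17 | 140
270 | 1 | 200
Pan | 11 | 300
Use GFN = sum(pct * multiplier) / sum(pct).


Formula: GFN = sum(pct * multiplier) / sum(pct)
sum(pct * multiplier) = 8409
sum(pct) = 100
GFN = 8409 / 100 = 84.09

Final answer: 84.09


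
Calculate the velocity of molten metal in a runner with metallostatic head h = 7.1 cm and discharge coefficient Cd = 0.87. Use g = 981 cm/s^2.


Formula: v = Cd * sqrt(2 * g * h)  (Torricelli with discharge coefficient)
2*g*h = 2 * 981 * 7.1 = 13930.2 cm^2/s^2
sqrt(13930.2) = 118.02627 cm/s
v = 0.87 * 118.02627 = 102.6829 cm/s

Answer: 102.6829 cm/s


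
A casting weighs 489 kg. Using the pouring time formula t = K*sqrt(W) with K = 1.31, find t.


Formula: t = K * sqrt(W)
sqrt(W) = sqrt(489) = 22.11334
t = 1.31 * 22.11334 = 28.9685 s

Answer: 28.9685 s


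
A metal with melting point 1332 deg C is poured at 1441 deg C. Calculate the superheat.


Formula: Superheat = T_pour - T_melt
Superheat = 1441 - 1332 = 109 deg C

Final answer: 109 deg C


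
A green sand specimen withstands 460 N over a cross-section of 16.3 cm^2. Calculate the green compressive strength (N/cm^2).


Formula: Compressive Strength = Force / Area
Strength = 460 N / 16.3 cm^2 = 28.2209 N/cm^2

28.2209 N/cm^2


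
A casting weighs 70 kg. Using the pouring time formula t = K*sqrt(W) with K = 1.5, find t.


Formula: t = K * sqrt(W)
sqrt(W) = sqrt(70) = 8.36660
t = 1.5 * 8.36660 = 12.5499 s

12.5499 s


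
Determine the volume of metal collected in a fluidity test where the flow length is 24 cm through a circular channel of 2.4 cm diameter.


Formula: V = pi * (d/2)^2 * L  (cylinder volume)
Radius = 2.4/2 = 1.2 cm
V = pi * 1.2^2 * 24 = 108.5734 cm^3

108.5734 cm^3


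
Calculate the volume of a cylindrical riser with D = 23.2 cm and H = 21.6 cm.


Formula: V = pi * (D/2)^2 * H  (cylinder volume)
Radius = D/2 = 23.2/2 = 11.6 cm
V = pi * 11.6^2 * 21.6 = 9131.0265 cm^3

Final answer: 9131.0265 cm^3


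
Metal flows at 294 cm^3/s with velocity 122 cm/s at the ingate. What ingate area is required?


Formula: A_ingate = Q / v  (continuity equation)
A = 294 cm^3/s / 122 cm/s = 2.4098 cm^2

Answer: 2.4098 cm^2


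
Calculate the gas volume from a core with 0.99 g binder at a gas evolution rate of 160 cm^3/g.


Formula: V_gas = W_binder * gas_evolution_rate
V = 0.99 g * 160 cm^3/g = 158.4000 cm^3

158.4000 cm^3


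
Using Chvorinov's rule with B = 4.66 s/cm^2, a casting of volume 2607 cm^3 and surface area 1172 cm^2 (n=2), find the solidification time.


Formula: t_s = B * (V/A)^n  (Chvorinov's rule, n=2)
Modulus M = V/A = 2607/1172 = 2.224403 cm
M^2 = 2.224403^2 = 4.947969 cm^2
t_s = 4.66 * 4.947969 = 23.0575 s

23.0575 s


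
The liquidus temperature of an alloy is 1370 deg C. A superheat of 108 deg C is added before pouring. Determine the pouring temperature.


Formula: T_pour = T_melt + Superheat
T_pour = 1370 + 108 = 1478 deg C

Final answer: 1478 deg C


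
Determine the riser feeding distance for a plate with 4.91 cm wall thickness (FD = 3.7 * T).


Formula: FD = 3.7 * T  (riser feeding-distance rule)
FD = 3.7 * 4.91 cm = 18.1670 cm

18.1670 cm


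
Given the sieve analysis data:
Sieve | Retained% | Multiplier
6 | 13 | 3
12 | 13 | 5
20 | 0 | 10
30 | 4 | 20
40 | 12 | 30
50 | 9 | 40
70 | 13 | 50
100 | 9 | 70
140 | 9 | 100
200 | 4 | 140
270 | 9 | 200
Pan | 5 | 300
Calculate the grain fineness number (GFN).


Formula: GFN = sum(pct * multiplier) / sum(pct)
sum(pct * multiplier) = 6944
sum(pct) = 100
GFN = 6944 / 100 = 69.44


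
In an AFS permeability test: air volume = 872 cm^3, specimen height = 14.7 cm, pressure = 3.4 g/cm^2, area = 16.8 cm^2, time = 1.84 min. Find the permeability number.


Formula: Permeability Number P = (V * H) / (p * A * t)
Numerator: V * H = 872 * 14.7 = 12818.4
Denominator: p * A * t = 3.4 * 16.8 * 1.84 = 105.1008
P = 12818.4 / 105.1008 = 121.9629

121.9629


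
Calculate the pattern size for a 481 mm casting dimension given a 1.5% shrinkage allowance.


Formula: L_pattern = L_casting * (1 + shrinkage_rate/100)
Shrinkage factor = 1 + 1.5/100 = 1.015
L_pattern = 481 mm * 1.015 = 488.2150 mm


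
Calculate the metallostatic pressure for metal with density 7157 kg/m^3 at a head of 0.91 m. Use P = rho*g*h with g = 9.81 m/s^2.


Formula: P = rho * g * h
rho * g = 7157 * 9.81 = 70210.17 N/m^3
P = 70210.17 * 0.91 = 63891.2547 Pa

63891.2547 Pa


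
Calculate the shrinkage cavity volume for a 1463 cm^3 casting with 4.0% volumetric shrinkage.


Formula: V_shrink = V_casting * shrinkage_pct / 100
V_shrink = 1463 cm^3 * 4.0 / 100 = 58.5200 cm^3

Final answer: 58.5200 cm^3


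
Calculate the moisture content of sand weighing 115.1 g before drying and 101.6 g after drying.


Formula: MC = (W_wet - W_dry) / W_wet * 100
Water mass = 115.1 - 101.6 = 13.5 g
MC = 13.5 / 115.1 * 100 = 11.7289%


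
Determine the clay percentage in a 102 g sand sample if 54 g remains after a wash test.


Formula: Clay% = (W_total - W_washed) / W_total * 100
Clay mass = 102 - 54 = 48 g
Clay% = 48 / 102 * 100 = 47.0588%

47.0588%


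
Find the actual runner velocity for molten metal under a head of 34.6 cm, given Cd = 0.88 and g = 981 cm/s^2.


Formula: v = Cd * sqrt(2 * g * h)  (Torricelli with discharge coefficient)
2*g*h = 2 * 981 * 34.6 = 67885.2 cm^2/s^2
sqrt(67885.2) = 260.54788 cm/s
v = 0.88 * 260.54788 = 229.2821 cm/s

229.2821 cm/s


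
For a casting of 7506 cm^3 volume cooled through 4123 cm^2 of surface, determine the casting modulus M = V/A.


Formula: Casting Modulus M = V / A
M = 7506 cm^3 / 4123 cm^2 = 1.8205 cm

Final answer: 1.8205 cm


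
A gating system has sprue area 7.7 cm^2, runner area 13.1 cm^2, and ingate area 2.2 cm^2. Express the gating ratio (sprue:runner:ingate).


Sprue:Runner:Ingate = 1 : 13.1/7.7 : 2.2/7.7 = 1:1.70:0.29

1:1.70:0.29


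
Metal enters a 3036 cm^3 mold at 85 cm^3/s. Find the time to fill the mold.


Formula: t_fill = V_mold / Q_flow
t = 3036 cm^3 / 85 cm^3/s = 35.7176 s

Answer: 35.7176 s


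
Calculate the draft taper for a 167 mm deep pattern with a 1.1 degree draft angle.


Formula: taper = depth * tan(draft_angle)
tan(1.1 deg) = 0.0192010
taper = 167 mm * 0.0192010 = 3.2066 mm


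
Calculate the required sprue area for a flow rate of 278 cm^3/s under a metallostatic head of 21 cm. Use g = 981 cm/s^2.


Formula: v = sqrt(2*g*h), A = Q/v
Velocity: v = sqrt(2 * 981 * 21) = sqrt(41202) = 202.9828 cm/s
Sprue area: A = Q / v = 278 / 202.9828 = 1.3696 cm^2

Final answer: 1.3696 cm^2


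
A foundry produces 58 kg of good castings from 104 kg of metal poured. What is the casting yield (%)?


Formula: Casting Yield = (W_good / W_total) * 100
Yield = (58 kg / 104 kg) * 100 = 55.7692%

Final answer: 55.7692%


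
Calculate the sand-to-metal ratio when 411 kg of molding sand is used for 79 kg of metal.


Formula: Sand-to-Metal Ratio = W_sand / W_metal
Ratio = 411 kg / 79 kg = 5.2025

Answer: 5.2025


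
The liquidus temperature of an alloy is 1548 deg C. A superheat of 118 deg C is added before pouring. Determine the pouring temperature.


Formula: T_pour = T_melt + Superheat
T_pour = 1548 + 118 = 1666 deg C

Answer: 1666 deg C


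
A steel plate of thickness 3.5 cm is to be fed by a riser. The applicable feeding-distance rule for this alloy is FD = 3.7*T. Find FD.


Formula: FD = 3.7 * T  (riser feeding-distance rule)
FD = 3.7 * 3.5 cm = 12.9500 cm

Final answer: 12.9500 cm


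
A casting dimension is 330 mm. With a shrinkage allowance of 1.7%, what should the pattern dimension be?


Formula: L_pattern = L_casting * (1 + shrinkage_rate/100)
Shrinkage factor = 1 + 1.7/100 = 1.017
L_pattern = 330 mm * 1.017 = 335.6100 mm

335.6100 mm


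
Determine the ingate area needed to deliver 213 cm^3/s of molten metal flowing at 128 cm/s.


Formula: A_ingate = Q / v  (continuity equation)
A = 213 cm^3/s / 128 cm/s = 1.6641 cm^2

Answer: 1.6641 cm^2


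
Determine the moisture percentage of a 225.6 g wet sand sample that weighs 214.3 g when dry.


Formula: MC = (W_wet - W_dry) / W_wet * 100
Water mass = 225.6 - 214.3 = 11.3 g
MC = 11.3 / 225.6 * 100 = 5.0089%

Answer: 5.0089%


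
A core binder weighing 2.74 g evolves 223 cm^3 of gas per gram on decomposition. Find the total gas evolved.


Formula: V_gas = W_binder * gas_evolution_rate
V = 2.74 g * 223 cm^3/g = 611.0200 cm^3

Final answer: 611.0200 cm^3


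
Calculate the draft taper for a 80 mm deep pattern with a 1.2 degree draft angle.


Formula: taper = depth * tan(draft_angle)
tan(1.2 deg) = 0.0209470
taper = 80 mm * 0.0209470 = 1.6758 mm

1.6758 mm


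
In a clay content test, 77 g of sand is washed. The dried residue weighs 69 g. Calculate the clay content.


Formula: Clay% = (W_total - W_washed) / W_total * 100
Clay mass = 77 - 69 = 8 g
Clay% = 8 / 77 * 100 = 10.3896%

10.3896%


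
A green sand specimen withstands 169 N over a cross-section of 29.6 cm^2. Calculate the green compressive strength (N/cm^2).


Formula: Compressive Strength = Force / Area
Strength = 169 N / 29.6 cm^2 = 5.7095 N/cm^2


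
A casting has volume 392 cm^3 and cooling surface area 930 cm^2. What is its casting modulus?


Formula: Casting Modulus M = V / A
M = 392 cm^3 / 930 cm^2 = 0.4215 cm

Final answer: 0.4215 cm


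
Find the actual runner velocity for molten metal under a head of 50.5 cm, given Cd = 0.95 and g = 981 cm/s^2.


Formula: v = Cd * sqrt(2 * g * h)  (Torricelli with discharge coefficient)
2*g*h = 2 * 981 * 50.5 = 99081.0 cm^2/s^2
sqrt(99081.0) = 314.77135 cm/s
v = 0.95 * 314.77135 = 299.0328 cm/s

Answer: 299.0328 cm/s


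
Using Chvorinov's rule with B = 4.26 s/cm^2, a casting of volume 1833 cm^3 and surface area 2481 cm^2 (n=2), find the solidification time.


Formula: t_s = B * (V/A)^n  (Chvorinov's rule, n=2)
Modulus M = V/A = 1833/2481 = 0.738815 cm
M^2 = 0.738815^2 = 0.545848 cm^2
t_s = 4.26 * 0.545848 = 2.3253 s

Final answer: 2.3253 s


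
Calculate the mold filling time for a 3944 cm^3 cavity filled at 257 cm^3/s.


Formula: t_fill = V_mold / Q_flow
t = 3944 cm^3 / 257 cm^3/s = 15.3463 s

15.3463 s


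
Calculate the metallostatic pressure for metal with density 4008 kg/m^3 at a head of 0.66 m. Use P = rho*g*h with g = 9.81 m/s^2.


Formula: P = rho * g * h
rho * g = 4008 * 9.81 = 39318.48 N/m^3
P = 39318.48 * 0.66 = 25950.1968 Pa

Final answer: 25950.1968 Pa


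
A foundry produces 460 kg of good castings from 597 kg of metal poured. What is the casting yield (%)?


Formula: Casting Yield = (W_good / W_total) * 100
Yield = (460 kg / 597 kg) * 100 = 77.0519%

Answer: 77.0519%


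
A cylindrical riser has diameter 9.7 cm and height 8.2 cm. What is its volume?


Formula: V = pi * (D/2)^2 * H  (cylinder volume)
Radius = D/2 = 9.7/2 = 4.85 cm
V = pi * 4.85^2 * 8.2 = 605.9645 cm^3

605.9645 cm^3


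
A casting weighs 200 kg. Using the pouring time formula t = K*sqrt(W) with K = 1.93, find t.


Formula: t = K * sqrt(W)
sqrt(W) = sqrt(200) = 14.14214
t = 1.93 * 14.14214 = 27.2943 s

Answer: 27.2943 s


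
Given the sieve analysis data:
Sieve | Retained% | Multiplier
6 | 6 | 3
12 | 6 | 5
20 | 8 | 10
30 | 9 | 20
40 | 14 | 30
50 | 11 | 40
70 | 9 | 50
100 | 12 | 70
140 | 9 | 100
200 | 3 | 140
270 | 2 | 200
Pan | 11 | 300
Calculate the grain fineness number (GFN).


Formula: GFN = sum(pct * multiplier) / sum(pct)
sum(pct * multiplier) = 7478
sum(pct) = 100
GFN = 7478 / 100 = 74.78

Answer: 74.78


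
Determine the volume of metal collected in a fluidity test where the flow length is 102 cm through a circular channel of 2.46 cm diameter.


Formula: V = pi * (d/2)^2 * L  (cylinder volume)
Radius = 2.46/2 = 1.23 cm
V = pi * 1.23^2 * 102 = 484.7974 cm^3


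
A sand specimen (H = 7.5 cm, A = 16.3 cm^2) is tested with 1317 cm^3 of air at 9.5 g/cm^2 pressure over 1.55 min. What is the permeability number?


Formula: Permeability Number P = (V * H) / (p * A * t)
Numerator: V * H = 1317 * 7.5 = 9877.5
Denominator: p * A * t = 9.5 * 16.3 * 1.55 = 240.0175
P = 9877.5 / 240.0175 = 41.1532

Final answer: 41.1532


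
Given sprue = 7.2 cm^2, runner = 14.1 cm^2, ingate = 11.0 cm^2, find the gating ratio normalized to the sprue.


Sprue:Runner:Ingate = 1 : 14.1/7.2 : 11.0/7.2 = 1:1.96:1.53


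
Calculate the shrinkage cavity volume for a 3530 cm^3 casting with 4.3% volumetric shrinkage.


Formula: V_shrink = V_casting * shrinkage_pct / 100
V_shrink = 3530 cm^3 * 4.3 / 100 = 151.7900 cm^3

151.7900 cm^3


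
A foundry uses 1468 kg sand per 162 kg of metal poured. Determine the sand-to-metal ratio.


Formula: Sand-to-Metal Ratio = W_sand / W_metal
Ratio = 1468 kg / 162 kg = 9.0617

Final answer: 9.0617


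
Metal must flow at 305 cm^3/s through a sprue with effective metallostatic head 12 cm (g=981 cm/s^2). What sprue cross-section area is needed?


Formula: v = sqrt(2*g*h), A = Q/v
Velocity: v = sqrt(2 * 981 * 12) = sqrt(23544) = 153.4405 cm/s
Sprue area: A = Q / v = 305 / 153.4405 = 1.9877 cm^2

Answer: 1.9877 cm^2


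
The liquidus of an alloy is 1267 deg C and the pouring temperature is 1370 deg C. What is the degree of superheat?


Formula: Superheat = T_pour - T_melt
Superheat = 1370 - 1267 = 103 deg C

Final answer: 103 deg C


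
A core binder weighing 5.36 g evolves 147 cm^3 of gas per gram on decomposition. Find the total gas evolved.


Formula: V_gas = W_binder * gas_evolution_rate
V = 5.36 g * 147 cm^3/g = 787.9200 cm^3


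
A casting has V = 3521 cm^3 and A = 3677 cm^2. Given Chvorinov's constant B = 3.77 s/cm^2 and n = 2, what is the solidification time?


Formula: t_s = B * (V/A)^n  (Chvorinov's rule, n=2)
Modulus M = V/A = 3521/3677 = 0.957574 cm
M^2 = 0.957574^2 = 0.916948 cm^2
t_s = 3.77 * 0.916948 = 3.4569 s

Final answer: 3.4569 s


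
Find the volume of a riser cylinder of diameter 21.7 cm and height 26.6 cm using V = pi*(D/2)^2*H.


Formula: V = pi * (D/2)^2 * H  (cylinder volume)
Radius = D/2 = 21.7/2 = 10.85 cm
V = pi * 10.85^2 * 26.6 = 9837.6414 cm^3

9837.6414 cm^3


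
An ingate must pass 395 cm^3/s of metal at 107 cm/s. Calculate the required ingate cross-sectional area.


Formula: A_ingate = Q / v  (continuity equation)
A = 395 cm^3/s / 107 cm/s = 3.6916 cm^2

Final answer: 3.6916 cm^2


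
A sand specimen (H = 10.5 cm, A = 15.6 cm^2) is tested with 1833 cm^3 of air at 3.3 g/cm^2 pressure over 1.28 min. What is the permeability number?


Formula: Permeability Number P = (V * H) / (p * A * t)
Numerator: V * H = 1833 * 10.5 = 19246.5
Denominator: p * A * t = 3.3 * 15.6 * 1.28 = 65.8944
P = 19246.5 / 65.8944 = 292.0810

292.0810


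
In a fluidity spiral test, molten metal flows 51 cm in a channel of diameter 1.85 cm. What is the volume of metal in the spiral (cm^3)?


Formula: V = pi * (d/2)^2 * L  (cylinder volume)
Radius = 1.85/2 = 0.925 cm
V = pi * 0.925^2 * 51 = 137.0893 cm^3

137.0893 cm^3
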